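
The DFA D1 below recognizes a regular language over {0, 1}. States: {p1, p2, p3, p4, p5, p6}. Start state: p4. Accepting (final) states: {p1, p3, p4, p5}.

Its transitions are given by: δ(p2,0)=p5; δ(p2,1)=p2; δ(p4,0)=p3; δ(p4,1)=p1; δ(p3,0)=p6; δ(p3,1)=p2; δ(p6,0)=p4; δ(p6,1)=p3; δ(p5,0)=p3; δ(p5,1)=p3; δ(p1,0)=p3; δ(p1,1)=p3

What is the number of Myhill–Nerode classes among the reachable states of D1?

Initial partition by acceptance: {p1,p3,p4,p5} | {p2,p6}.
On input 0, block {p1,p3,p4,p5} splits into {p1,p4,p5} and {p3}.
Refine {p1,p4,p5} on symbol 1: members go to different blocks, giving {p1,p5} and {p4}.
Refine {p2,p6} on symbol 0: members go to different blocks, giving {p2} and {p6}.
No further refinement is possible. Final partition (5 blocks): {p1,p5} | {p2} | {p3} | {p4} | {p6}.

5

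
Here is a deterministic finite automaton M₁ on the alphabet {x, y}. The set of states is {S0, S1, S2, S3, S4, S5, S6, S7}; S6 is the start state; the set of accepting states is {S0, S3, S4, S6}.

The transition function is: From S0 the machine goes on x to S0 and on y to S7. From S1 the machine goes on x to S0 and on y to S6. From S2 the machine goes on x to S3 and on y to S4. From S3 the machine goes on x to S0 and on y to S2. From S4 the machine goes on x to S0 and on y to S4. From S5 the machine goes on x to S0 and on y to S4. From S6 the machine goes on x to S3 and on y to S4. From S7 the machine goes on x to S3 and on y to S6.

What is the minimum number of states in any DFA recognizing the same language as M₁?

3

First remove the unreachable states {S1,S5}; 6 states remain.
Initial partition by acceptance: {S0,S3,S4,S6} | {S2,S7}.
Refine {S0,S3,S4,S6} on symbol y: members go to different blocks, giving {S0,S3} and {S4,S6}.
The partition is now stable with 3 blocks: {S0,S3} | {S2,S7} | {S4,S6}.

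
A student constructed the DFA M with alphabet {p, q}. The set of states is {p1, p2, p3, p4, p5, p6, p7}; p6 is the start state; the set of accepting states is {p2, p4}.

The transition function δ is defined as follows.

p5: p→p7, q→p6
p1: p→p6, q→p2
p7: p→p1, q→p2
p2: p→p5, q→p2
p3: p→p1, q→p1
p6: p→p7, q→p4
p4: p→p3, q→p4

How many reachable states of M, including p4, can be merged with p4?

2

All states are reachable from the start state.
Start with accepting vs non-accepting: {p2,p4} | {p1,p3,p5,p6,p7}.
On input q, block {p1,p3,p5,p6,p7} splits into {p1,p6,p7} and {p3,p5}.
The partition is now stable with 3 blocks: {p2,p4} | {p1,p6,p7} | {p3,p5}.
State p4 belongs to the block {p2,p4}, which has 2 states.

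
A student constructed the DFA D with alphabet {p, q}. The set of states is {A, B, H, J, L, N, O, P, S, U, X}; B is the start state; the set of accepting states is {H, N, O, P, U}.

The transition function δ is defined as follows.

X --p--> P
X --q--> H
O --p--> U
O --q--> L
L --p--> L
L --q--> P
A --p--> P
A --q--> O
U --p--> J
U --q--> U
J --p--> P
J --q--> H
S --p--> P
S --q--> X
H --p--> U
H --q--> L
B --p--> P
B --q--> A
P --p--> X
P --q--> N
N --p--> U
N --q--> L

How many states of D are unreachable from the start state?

Starting at B and following transitions, the reachable set is {A, B, H, J, L, N, O, P, U, X}. That leaves S unreachable — 1 in total.

1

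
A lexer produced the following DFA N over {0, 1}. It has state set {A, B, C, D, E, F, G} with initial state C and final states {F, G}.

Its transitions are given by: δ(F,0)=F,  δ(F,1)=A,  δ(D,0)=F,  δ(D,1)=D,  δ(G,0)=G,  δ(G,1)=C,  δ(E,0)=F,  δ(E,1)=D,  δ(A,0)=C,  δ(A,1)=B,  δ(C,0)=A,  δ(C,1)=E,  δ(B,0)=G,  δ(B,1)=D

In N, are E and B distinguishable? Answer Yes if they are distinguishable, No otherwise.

No

P0 = {F,G} | {A,B,C,D,E}.
On input 0, block {A,B,C,D,E} splits into {B,D,E} and {A,C}.
Stable partition: {F,G} | {B,D,E} | {A,C} — 3 equivalence classes.
E and B lie in the same block of the stable partition, so they are equivalent — no string distinguishes them.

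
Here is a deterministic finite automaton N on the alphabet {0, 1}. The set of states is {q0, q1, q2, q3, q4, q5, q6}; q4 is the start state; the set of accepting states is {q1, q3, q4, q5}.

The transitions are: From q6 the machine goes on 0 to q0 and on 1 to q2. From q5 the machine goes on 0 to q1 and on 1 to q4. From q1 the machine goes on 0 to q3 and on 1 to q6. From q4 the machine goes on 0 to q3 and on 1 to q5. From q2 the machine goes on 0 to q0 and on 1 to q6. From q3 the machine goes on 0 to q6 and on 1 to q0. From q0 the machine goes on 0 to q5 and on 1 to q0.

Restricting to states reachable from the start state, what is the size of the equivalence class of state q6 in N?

2

Every state is reachable, so we keep all 7.
Start with accepting vs non-accepting: {q1,q3,q4,q5} | {q0,q2,q6}.
Split {q1,q3,q4,q5} by δ(·,0) → {q1,q4,q5} and {q3}.
On input 0, block {q1,q4,q5} splits into {q1,q4} and {q5}.
Refine {q1,q4} on symbol 1: members go to different blocks, giving {q1} and {q4}.
Split {q0,q2,q6} by δ(·,0) → {q2,q6} and {q0}.
The partition is now stable with 6 blocks: {q1} | {q2,q6} | {q3} | {q5} | {q4} | {q0}.
State q6 belongs to the block {q2,q6}, which has 2 states.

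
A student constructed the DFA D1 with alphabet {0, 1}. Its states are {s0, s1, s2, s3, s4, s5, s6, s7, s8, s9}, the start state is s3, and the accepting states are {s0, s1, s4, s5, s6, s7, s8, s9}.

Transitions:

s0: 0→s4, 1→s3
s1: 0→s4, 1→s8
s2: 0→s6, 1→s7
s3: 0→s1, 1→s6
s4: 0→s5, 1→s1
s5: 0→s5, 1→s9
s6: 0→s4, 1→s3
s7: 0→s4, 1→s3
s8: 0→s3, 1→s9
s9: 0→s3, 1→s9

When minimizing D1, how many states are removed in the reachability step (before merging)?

BFS from s3 reaches {s1, s3, s4, s5, s6, s8, s9}; the 3 state(s) s0, s2, s7 are never visited.

3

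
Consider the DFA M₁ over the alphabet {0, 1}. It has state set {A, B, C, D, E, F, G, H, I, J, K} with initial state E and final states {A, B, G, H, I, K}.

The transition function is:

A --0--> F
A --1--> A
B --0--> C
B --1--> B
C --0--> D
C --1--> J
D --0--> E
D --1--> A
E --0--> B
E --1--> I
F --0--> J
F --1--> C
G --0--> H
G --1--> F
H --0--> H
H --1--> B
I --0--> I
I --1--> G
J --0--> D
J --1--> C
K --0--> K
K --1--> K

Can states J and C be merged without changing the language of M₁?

States {K} cannot be reached from the start state, so discard them.
Initial partition by acceptance: {A,B,G,H,I} | {C,D,E,F,J}.
On input 0, block {A,B,G,H,I} splits into {G,H,I} and {A,B}.
On input 1, block {G,H,I} splits into {G} and {H} and {I}.
On input 0, block {C,D,E,F,J} splits into {C,D,F,J} and {E}.
Split {C,D,F,J} by δ(·,0) → {C,F,J} and {D}.
Refine {C,F,J} on symbol 0: members go to different blocks, giving {C,J} and {F}.
On input 0, block {A,B} splits into {A} and {B}.
No further refinement is possible. Final partition (9 blocks): {G} | {C,J} | {A} | {H} | {I} | {E} | {D} | {F} | {B}.
J and C lie in the same block of the stable partition, so they are equivalent — no string distinguishes them.

Yes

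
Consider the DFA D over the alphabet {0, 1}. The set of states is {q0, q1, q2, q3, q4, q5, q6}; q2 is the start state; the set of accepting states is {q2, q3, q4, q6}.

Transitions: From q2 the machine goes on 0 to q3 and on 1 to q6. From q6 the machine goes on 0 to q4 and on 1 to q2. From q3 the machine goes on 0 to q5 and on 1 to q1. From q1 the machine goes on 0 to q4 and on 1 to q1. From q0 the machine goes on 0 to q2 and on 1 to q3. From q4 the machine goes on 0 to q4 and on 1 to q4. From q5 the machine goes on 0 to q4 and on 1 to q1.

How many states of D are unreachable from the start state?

1

Starting at q2 and following transitions, the reachable set is {q1, q2, q3, q4, q5, q6}. That leaves q0 unreachable — 1 in total.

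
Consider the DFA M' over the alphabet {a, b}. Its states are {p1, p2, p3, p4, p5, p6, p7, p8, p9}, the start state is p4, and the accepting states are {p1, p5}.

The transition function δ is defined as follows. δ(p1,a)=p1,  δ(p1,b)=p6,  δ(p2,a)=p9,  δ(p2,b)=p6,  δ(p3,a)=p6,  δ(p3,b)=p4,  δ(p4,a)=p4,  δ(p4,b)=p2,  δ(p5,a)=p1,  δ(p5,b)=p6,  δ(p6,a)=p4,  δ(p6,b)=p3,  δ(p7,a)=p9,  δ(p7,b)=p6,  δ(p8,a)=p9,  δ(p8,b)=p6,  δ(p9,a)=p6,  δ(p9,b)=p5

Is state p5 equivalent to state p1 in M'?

First remove the unreachable states {p7,p8}; 7 states remain.
Start with accepting vs non-accepting: {p1,p5} | {p2,p3,p4,p6,p9}.
Refine {p2,p3,p4,p6,p9} on symbol b: members go to different blocks, giving {p2,p3,p4,p6} and {p9}.
Refine {p2,p3,p4,p6} on symbol a: members go to different blocks, giving {p3,p4,p6} and {p2}.
Split {p3,p4,p6} by δ(·,b) → {p3,p6} and {p4}.
On input a, block {p3,p6} splits into {p3} and {p6}.
No further refinement is possible. Final partition (6 blocks): {p1,p5} | {p3} | {p9} | {p2} | {p4} | {p6}.
p5 and p1 lie in the same block of the stable partition, so they are equivalent — no string distinguishes them.

Yes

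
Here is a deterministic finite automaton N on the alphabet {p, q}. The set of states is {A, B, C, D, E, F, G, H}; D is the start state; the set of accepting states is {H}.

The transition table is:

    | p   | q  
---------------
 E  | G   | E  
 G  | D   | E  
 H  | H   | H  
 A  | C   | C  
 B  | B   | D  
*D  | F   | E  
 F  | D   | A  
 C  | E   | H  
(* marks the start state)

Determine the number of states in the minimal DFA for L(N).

7

Reachable states from the start: {A,C,D,E,F,G,H}. Unreachable: {B} — drop them.
P0 = {H} | {A,C,D,E,F,G}.
On input q, block {A,C,D,E,F,G} splits into {A,D,E,F,G} and {C}.
On input p, block {A,D,E,F,G} splits into {D,E,F,G} and {A}.
Split {D,E,F,G} by δ(·,q) → {D,E,G} and {F}.
On input p, block {D,E,G} splits into {E,G} and {D}.
Refine {E,G} on symbol p: members go to different blocks, giving {E} and {G}.
Stable partition: {H} | {E} | {C} | {A} | {F} | {D} | {G} — 7 equivalence classes.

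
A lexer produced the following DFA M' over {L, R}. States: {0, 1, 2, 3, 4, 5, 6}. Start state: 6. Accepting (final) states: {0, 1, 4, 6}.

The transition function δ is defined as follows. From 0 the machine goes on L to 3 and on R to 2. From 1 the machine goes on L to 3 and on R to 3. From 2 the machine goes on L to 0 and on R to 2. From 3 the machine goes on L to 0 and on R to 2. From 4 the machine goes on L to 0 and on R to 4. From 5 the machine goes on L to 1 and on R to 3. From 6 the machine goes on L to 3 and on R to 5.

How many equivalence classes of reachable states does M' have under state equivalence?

2

States {4} cannot be reached from the start state, so discard them.
P0 = {0,1,6} | {2,3,5}.
The partition is now stable with 2 blocks: {0,1,6} | {2,3,5}.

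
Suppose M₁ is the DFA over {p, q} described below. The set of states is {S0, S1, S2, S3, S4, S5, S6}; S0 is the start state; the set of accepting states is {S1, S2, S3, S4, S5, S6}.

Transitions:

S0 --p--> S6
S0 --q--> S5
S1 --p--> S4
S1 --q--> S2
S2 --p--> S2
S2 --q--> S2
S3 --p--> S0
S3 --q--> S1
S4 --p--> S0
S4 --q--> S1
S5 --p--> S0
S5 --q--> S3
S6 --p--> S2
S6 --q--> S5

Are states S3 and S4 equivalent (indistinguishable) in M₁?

Yes

Every state is reachable, so we keep all 7.
Start with accepting vs non-accepting: {S1,S2,S3,S4,S5,S6} | {S0}.
On input p, block {S1,S2,S3,S4,S5,S6} splits into {S1,S2,S6} and {S3,S4,S5}.
Refine {S1,S2,S6} on symbol p: members go to different blocks, giving {S2,S6} and {S1}.
Refine {S2,S6} on symbol q: members go to different blocks, giving {S2} and {S6}.
On input q, block {S3,S4,S5} splits into {S3,S4} and {S5}.
The partition is now stable with 6 blocks: {S2} | {S0} | {S3,S4} | {S1} | {S6} | {S5}.
S3 and S4 lie in the same block of the stable partition, so they are equivalent — no string distinguishes them.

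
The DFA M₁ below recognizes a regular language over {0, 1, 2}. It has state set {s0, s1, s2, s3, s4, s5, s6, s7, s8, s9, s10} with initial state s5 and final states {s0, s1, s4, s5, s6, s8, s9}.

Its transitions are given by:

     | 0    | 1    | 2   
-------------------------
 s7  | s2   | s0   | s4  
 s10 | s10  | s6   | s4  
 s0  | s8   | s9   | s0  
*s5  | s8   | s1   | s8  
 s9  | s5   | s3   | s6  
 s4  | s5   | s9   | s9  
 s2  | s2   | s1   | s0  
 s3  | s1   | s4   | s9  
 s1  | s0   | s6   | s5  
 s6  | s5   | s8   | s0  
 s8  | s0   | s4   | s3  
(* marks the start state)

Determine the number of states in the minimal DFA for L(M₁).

8

States {s2,s7,s10} cannot be reached from the start state, so discard them.
P0 = {s0,s1,s4,s5,s6,s8,s9} | {s3}.
On input 1, block {s0,s1,s4,s5,s6,s8,s9} splits into {s0,s1,s4,s5,s6,s8} and {s9}.
On input 1, block {s0,s1,s4,s5,s6,s8} splits into {s1,s5,s6,s8} and {s0,s4}.
On input 0, block {s1,s5,s6,s8} splits into {s1,s8} and {s5,s6}.
On input 1, block {s1,s8} splits into {s1} and {s8}.
On input 0, block {s0,s4} splits into {s0} and {s4}.
Refine {s5,s6} on symbol 0: members go to different blocks, giving {s5} and {s6}.
The partition is now stable with 8 blocks: {s1} | {s3} | {s9} | {s0} | {s5} | {s8} | {s4} | {s6}.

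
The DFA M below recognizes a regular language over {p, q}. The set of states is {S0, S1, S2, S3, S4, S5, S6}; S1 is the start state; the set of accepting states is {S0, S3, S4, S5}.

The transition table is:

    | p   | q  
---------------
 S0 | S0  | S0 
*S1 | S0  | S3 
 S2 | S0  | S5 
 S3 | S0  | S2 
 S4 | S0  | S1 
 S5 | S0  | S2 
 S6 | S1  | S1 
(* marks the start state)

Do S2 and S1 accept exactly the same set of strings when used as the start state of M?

First remove the unreachable states {S4,S6}; 5 states remain.
P0 = {S0,S3,S5} | {S1,S2}.
Split {S0,S3,S5} by δ(·,q) → {S3,S5} and {S0}.
No further refinement is possible. Final partition (3 blocks): {S3,S5} | {S1,S2} | {S0}.
S2 and S1 lie in the same block of the stable partition, so they are equivalent — no string distinguishes them.

Yes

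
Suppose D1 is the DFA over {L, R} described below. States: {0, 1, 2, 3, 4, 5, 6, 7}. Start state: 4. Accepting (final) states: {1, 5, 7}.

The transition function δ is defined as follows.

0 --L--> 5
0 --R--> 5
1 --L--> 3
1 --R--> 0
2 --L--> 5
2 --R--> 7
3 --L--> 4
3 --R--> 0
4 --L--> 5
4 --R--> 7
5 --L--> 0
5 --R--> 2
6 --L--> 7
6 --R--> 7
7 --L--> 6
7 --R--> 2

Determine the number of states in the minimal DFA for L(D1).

Reachable states from the start: {0,2,4,5,6,7}. Unreachable: {1,3} — drop them.
Initial partition by acceptance: {5,7} | {0,2,4,6}.
The partition is now stable with 2 blocks: {5,7} | {0,2,4,6}.

2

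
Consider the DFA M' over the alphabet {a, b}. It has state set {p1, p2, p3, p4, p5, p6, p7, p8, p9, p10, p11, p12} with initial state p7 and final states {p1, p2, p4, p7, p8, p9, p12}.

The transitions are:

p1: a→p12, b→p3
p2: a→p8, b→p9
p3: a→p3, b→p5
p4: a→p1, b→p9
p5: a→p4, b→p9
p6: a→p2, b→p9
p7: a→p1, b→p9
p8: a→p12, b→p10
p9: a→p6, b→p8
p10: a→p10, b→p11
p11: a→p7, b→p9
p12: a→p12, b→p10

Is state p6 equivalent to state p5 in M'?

All states are reachable from the start state.
Initial partition by acceptance: {p1,p2,p4,p7,p8,p9,p12} | {p3,p5,p6,p10,p11}.
Refine {p1,p2,p4,p7,p8,p9,p12} on symbol a: members go to different blocks, giving {p1,p2,p4,p7,p8,p12} and {p9}.
Refine {p1,p2,p4,p7,p8,p12} on symbol b: members go to different blocks, giving {p1,p8,p12} and {p2,p4,p7}.
Split {p3,p5,p6,p10,p11} by δ(·,a) → {p5,p6,p11} and {p3,p10}.
The partition is now stable with 5 blocks: {p1,p8,p12} | {p5,p6,p11} | {p9} | {p2,p4,p7} | {p3,p10}.
p6 and p5 lie in the same block of the stable partition, so they are equivalent — no string distinguishes them.

Yes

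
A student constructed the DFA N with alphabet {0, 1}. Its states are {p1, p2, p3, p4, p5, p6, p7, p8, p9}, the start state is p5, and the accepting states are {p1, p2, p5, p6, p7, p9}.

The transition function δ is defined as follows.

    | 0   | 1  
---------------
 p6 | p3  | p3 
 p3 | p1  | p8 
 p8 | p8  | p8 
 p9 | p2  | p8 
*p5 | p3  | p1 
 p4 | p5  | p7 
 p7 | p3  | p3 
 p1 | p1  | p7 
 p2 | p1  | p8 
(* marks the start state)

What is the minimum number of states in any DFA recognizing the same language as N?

First remove the unreachable states {p2,p4,p6,p9}; 5 states remain.
Initial partition by acceptance: {p1,p5,p7} | {p3,p8}.
Split {p1,p5,p7} by δ(·,0) → {p5,p7} and {p1}.
On input 1, block {p5,p7} splits into {p5} and {p7}.
Refine {p3,p8} on symbol 0: members go to different blocks, giving {p3} and {p8}.
The partition is now stable with 5 blocks: {p5} | {p3} | {p1} | {p7} | {p8}.

5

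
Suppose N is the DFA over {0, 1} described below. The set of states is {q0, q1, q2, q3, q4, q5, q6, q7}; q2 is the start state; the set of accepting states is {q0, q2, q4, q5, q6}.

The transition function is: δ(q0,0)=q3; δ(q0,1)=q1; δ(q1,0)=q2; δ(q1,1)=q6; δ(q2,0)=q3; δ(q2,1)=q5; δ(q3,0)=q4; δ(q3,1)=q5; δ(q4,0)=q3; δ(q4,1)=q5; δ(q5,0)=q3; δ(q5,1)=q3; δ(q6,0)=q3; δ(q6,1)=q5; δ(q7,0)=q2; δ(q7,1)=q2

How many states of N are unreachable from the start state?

4

BFS from q2 reaches {q2, q3, q4, q5}; the 4 state(s) q0, q1, q6, q7 are never visited.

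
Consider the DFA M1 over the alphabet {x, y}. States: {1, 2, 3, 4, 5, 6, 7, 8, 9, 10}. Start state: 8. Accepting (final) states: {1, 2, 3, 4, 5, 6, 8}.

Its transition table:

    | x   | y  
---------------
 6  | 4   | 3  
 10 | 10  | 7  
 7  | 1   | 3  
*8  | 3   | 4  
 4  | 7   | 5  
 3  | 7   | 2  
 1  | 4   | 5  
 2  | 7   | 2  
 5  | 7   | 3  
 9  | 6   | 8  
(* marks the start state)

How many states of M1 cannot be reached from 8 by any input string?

No path from 8 leads to 6, 9, 10; the other 7 states are all reachable.

3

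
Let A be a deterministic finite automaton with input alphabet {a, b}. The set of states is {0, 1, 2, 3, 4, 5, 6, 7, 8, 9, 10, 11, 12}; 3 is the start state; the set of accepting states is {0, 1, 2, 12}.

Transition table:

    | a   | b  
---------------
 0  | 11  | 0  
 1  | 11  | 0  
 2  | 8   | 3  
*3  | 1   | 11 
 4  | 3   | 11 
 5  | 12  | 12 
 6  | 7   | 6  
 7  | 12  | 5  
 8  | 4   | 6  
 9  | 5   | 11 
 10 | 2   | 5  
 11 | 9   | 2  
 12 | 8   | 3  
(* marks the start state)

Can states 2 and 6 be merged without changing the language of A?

Reachable states from the start: {0,1,2,3,4,5,6,7,8,9,11,12}. Unreachable: {10} — drop them.
P0 = {0,1,2,12} | {3,4,5,6,7,8,9,11}.
Refine {0,1,2,12} on symbol b: members go to different blocks, giving {0,1} and {2,12}.
Split {3,4,5,6,7,8,9,11} by δ(·,a) → {4,6,8,9,11} and {5,7} and {3}.
On input a, block {4,6,8,9,11} splits into {6,9} and {8,11} and {4}.
Split {6,9} by δ(·,b) → {6} and {9}.
Refine {5,7} on symbol b: members go to different blocks, giving {5} and {7}.
On input a, block {8,11} splits into {8} and {11}.
Stable partition: {0,1} | {6} | {2,12} | {5} | {3} | {8} | {4} | {9} | {7} | {11} — 10 equivalence classes.
2 and 6 end up in different blocks, so they are distinguishable. For instance, the string 'ε' is accepted from only 2.

No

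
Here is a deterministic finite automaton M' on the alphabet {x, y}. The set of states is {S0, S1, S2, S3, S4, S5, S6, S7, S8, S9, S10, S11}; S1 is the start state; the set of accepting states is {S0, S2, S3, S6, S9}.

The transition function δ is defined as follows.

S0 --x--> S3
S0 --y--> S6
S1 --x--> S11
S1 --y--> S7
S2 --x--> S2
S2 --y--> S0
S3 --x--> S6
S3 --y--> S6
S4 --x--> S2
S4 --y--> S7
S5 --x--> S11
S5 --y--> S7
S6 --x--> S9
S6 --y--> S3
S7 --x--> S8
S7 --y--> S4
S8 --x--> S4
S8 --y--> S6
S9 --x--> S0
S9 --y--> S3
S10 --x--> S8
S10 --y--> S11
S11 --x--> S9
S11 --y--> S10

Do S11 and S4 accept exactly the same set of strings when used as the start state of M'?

Yes

First remove the unreachable states {S5}; 11 states remain.
P0 = {S0,S2,S3,S6,S9} | {S1,S4,S7,S8,S10,S11}.
On input x, block {S1,S4,S7,S8,S10,S11} splits into {S1,S7,S8,S10} and {S4,S11}.
Refine {S1,S7,S8,S10} on symbol x: members go to different blocks, giving {S1,S8} and {S7,S10}.
Split {S1,S8} by δ(·,y) → {S1} and {S8}.
No further refinement is possible. Final partition (5 blocks): {S0,S2,S3,S6,S9} | {S1} | {S4,S11} | {S7,S10} | {S8}.
S11 and S4 lie in the same block of the stable partition, so they are equivalent — no string distinguishes them.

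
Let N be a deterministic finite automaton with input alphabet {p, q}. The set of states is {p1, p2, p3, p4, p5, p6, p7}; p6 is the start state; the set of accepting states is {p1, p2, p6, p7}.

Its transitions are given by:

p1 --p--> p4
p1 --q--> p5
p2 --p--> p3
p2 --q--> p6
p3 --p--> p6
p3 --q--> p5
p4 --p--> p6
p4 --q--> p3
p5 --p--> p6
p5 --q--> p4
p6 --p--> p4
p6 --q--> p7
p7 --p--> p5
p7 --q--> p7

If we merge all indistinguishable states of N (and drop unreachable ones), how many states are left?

2

Reachable states from the start: {p3,p4,p5,p6,p7}. Unreachable: {p1,p2} — drop them.
P0 = {p6,p7} | {p3,p4,p5}.
The partition is now stable with 2 blocks: {p6,p7} | {p3,p4,p5}.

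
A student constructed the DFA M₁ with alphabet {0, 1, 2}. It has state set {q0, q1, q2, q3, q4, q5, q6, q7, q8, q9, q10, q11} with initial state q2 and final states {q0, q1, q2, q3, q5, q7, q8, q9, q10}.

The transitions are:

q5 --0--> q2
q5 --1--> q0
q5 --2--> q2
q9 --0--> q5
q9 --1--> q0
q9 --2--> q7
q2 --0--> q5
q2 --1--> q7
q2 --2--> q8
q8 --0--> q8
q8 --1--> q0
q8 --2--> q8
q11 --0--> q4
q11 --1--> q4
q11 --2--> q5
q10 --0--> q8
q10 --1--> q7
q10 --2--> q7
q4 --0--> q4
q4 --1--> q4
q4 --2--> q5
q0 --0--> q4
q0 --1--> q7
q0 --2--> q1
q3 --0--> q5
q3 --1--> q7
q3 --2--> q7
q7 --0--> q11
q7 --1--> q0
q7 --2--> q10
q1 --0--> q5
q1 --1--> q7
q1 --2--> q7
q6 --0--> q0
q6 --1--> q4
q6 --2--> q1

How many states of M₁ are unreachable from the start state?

Starting at q2 and following transitions, the reachable set is {q0, q1, q2, q4, q5, q7, q8, q10, q11}. That leaves q3, q6, q9 unreachable — 3 in total.

3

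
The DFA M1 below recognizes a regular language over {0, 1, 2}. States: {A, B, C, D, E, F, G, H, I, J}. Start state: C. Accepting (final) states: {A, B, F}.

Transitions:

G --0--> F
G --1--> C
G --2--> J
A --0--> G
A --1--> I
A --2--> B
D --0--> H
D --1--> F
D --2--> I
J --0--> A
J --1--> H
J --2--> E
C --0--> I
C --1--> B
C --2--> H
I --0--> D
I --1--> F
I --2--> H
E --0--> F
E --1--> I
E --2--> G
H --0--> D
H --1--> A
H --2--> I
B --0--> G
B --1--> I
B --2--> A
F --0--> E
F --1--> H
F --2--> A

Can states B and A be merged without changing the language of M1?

P0 = {A,B,F} | {C,D,E,G,H,I,J}.
On input 0, block {C,D,E,G,H,I,J} splits into {C,D,H,I} and {E,G,J}.
Stable partition: {A,B,F} | {C,D,H,I} | {E,G,J} — 3 equivalence classes.
B and A lie in the same block of the stable partition, so they are equivalent — no string distinguishes them.

Yes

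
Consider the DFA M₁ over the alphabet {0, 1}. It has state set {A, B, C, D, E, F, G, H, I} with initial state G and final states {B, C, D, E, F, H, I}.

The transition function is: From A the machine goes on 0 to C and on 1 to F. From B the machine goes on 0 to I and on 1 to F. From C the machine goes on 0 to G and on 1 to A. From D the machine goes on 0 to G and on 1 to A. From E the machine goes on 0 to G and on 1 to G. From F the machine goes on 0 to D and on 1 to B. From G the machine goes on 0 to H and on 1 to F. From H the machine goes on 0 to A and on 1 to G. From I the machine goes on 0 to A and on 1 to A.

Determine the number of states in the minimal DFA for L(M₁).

First remove the unreachable states {E}; 8 states remain.
Initial partition by acceptance: {B,C,D,F,H,I} | {A,G}.
Split {B,C,D,F,H,I} by δ(·,0) → {C,D,H,I} and {B,F}.
No further refinement is possible. Final partition (3 blocks): {C,D,H,I} | {A,G} | {B,F}.

3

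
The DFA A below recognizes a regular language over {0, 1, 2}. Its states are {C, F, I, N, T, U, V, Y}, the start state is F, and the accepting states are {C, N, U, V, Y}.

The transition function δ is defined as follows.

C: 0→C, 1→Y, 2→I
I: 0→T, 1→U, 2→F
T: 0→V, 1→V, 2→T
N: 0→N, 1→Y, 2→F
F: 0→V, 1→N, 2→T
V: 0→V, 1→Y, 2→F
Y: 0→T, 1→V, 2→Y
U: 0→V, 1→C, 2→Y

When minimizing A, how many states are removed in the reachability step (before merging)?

No path from F leads to C, I, U; the other 5 states are all reachable.

3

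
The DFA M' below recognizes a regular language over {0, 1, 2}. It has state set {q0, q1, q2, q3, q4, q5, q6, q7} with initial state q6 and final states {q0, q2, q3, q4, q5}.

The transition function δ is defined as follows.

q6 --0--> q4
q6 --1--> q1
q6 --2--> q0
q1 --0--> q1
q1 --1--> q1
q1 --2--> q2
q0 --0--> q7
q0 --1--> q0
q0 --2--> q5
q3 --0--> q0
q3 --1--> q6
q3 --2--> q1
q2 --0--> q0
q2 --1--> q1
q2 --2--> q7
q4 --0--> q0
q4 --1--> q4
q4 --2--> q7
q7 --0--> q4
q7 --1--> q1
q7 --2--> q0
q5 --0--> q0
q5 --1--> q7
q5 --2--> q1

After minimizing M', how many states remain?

Reachable states from the start: {q0,q1,q2,q4,q5,q6,q7}. Unreachable: {q3} — drop them.
P0 = {q0,q2,q4,q5} | {q1,q6,q7}.
On input 0, block {q0,q2,q4,q5} splits into {q2,q4,q5} and {q0}.
On input 1, block {q2,q4,q5} splits into {q2,q5} and {q4}.
On input 0, block {q1,q6,q7} splits into {q6,q7} and {q1}.
Refine {q2,q5} on symbol 1: members go to different blocks, giving {q2} and {q5}.
Stable partition: {q2} | {q6,q7} | {q0} | {q4} | {q1} | {q5} — 6 equivalence classes.

6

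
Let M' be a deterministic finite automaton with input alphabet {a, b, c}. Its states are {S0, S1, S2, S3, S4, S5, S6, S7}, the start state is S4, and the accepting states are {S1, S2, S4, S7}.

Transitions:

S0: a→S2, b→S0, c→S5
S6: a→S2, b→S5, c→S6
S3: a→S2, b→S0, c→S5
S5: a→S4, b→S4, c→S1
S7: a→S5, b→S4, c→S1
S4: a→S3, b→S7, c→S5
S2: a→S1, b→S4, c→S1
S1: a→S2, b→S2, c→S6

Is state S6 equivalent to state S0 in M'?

No

Every state is reachable, so we keep all 8.
Start with accepting vs non-accepting: {S1,S2,S4,S7} | {S0,S3,S5,S6}.
On input a, block {S1,S2,S4,S7} splits into {S1,S2} and {S4,S7}.
Refine {S1,S2} on symbol b: members go to different blocks, giving {S1} and {S2}.
Refine {S0,S3,S5,S6} on symbol a: members go to different blocks, giving {S0,S3,S6} and {S5}.
Split {S0,S3,S6} by δ(·,b) → {S0,S3} and {S6}.
Refine {S4,S7} on symbol a: members go to different blocks, giving {S4} and {S7}.
The partition is now stable with 7 blocks: {S1} | {S0,S3} | {S4} | {S2} | {S5} | {S6} | {S7}.
S6 and S0 end up in different blocks, so they are distinguishable. For instance, the string 'bb' is accepted from only S6.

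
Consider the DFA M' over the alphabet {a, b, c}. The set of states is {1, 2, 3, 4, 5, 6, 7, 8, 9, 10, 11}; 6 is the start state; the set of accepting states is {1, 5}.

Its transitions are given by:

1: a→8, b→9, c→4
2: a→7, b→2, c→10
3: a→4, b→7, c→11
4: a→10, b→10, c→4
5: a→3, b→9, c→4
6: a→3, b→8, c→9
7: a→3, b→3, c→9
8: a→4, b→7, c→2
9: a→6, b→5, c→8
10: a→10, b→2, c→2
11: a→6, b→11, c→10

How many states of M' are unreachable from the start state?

1

BFS from 6 reaches {2, 3, 4, 5, 6, 7, 8, 9, 10, 11}; the 1 state(s) 1 are never visited.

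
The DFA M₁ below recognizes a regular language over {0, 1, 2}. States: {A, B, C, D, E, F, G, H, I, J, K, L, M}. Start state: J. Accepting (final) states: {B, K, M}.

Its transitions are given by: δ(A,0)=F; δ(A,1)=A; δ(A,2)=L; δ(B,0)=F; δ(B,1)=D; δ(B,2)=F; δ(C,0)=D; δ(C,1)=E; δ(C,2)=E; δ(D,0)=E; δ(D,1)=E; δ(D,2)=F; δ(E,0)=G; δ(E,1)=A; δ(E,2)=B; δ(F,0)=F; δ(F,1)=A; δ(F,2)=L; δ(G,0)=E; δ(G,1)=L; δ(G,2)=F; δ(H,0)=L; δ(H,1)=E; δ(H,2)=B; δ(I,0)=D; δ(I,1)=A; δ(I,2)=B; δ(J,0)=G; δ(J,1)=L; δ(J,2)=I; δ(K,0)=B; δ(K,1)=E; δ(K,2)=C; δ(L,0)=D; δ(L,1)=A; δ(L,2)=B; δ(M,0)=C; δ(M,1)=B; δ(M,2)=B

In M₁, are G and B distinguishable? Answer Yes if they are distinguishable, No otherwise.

Reachable states from the start: {A,B,D,E,F,G,I,J,L}. Unreachable: {C,H,K,M} — drop them.
Initial partition by acceptance: {B} | {A,D,E,F,G,I,J,L}.
Refine {A,D,E,F,G,I,J,L} on symbol 2: members go to different blocks, giving {A,D,F,G,J} and {E,I,L}.
On input 0, block {A,D,F,G,J} splits into {A,F,J} and {D,G}.
Split {A,F,J} by δ(·,0) → {A,F} and {J}.
No further refinement is possible. Final partition (5 blocks): {B} | {A,F} | {E,I,L} | {D,G} | {J}.
G and B end up in different blocks, so they are distinguishable. For instance, the string 'ε' is accepted from only B.

Yes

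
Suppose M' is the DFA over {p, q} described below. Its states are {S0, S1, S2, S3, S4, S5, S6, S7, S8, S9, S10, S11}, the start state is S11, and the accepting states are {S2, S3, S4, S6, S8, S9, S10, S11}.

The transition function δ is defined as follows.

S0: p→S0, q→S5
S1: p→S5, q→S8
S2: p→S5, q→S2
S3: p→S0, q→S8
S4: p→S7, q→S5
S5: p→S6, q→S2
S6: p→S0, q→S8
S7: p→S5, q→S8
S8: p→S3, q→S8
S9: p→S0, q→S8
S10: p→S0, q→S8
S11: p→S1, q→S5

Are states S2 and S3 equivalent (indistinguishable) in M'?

No

States {S4,S7,S9,S10} cannot be reached from the start state, so discard them.
P0 = {S2,S3,S6,S8,S11} | {S0,S1,S5}.
Refine {S2,S3,S6,S8,S11} on symbol p: members go to different blocks, giving {S2,S3,S6,S11} and {S8}.
Split {S2,S3,S6,S11} by δ(·,q) → {S3,S6} and {S2} and {S11}.
Split {S0,S1,S5} by δ(·,p) → {S0,S1} and {S5}.
Refine {S0,S1} on symbol p: members go to different blocks, giving {S0} and {S1}.
The partition is now stable with 7 blocks: {S3,S6} | {S0} | {S8} | {S2} | {S11} | {S5} | {S1}.
S2 and S3 end up in different blocks, so they are distinguishable. For instance, the string 'pp' is accepted from only S2.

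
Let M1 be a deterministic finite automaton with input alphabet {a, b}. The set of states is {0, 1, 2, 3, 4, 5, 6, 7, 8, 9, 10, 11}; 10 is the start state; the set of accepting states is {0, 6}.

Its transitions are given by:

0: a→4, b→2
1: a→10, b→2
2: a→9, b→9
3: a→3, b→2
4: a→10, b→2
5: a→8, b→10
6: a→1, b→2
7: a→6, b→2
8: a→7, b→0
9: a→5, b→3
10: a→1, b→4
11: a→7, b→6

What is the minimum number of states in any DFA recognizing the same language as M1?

9

States {11} cannot be reached from the start state, so discard them.
Initial partition by acceptance: {0,6} | {1,2,3,4,5,7,8,9,10}.
On input a, block {1,2,3,4,5,7,8,9,10} splits into {1,2,3,4,5,8,9,10} and {7}.
Refine {1,2,3,4,5,8,9,10} on symbol a: members go to different blocks, giving {1,2,3,4,5,9,10} and {8}.
On input a, block {1,2,3,4,5,9,10} splits into {1,2,3,4,9,10} and {5}.
Refine {1,2,3,4,9,10} on symbol a: members go to different blocks, giving {1,2,3,4,10} and {9}.
On input a, block {1,2,3,4,10} splits into {1,3,4,10} and {2}.
On input b, block {1,3,4,10} splits into {1,3,4} and {10}.
Split {1,3,4} by δ(·,a) → {1,4} and {3}.
The partition is now stable with 9 blocks: {0,6} | {1,4} | {7} | {8} | {5} | {9} | {2} | {10} | {3}.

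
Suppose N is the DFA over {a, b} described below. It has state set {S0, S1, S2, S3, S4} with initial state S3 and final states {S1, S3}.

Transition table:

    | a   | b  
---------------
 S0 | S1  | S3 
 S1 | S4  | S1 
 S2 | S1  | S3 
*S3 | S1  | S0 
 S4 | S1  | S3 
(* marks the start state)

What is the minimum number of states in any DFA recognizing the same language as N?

3

Reachable states from the start: {S0,S1,S3,S4}. Unreachable: {S2} — drop them.
P0 = {S1,S3} | {S0,S4}.
Refine {S1,S3} on symbol a: members go to different blocks, giving {S1} and {S3}.
No further refinement is possible. Final partition (3 blocks): {S1} | {S0,S4} | {S3}.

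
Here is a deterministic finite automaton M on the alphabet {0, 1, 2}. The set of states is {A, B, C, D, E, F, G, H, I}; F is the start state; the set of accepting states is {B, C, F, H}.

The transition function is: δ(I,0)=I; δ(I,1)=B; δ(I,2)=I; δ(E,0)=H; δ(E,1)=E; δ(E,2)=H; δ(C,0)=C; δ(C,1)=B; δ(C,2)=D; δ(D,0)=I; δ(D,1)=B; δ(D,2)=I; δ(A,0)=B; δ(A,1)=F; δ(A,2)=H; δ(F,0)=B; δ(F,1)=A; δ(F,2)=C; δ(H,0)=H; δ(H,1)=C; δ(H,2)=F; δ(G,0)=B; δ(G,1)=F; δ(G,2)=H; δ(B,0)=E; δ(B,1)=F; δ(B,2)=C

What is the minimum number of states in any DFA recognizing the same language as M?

7

Reachable states from the start: {A,B,C,D,E,F,H,I}. Unreachable: {G} — drop them.
Start with accepting vs non-accepting: {B,C,F,H} | {A,D,E,I}.
Split {B,C,F,H} by δ(·,0) → {C,F,H} and {B}.
On input 0, block {C,F,H} splits into {C,H} and {F}.
Refine {C,H} on symbol 1: members go to different blocks, giving {C} and {H}.
On input 0, block {A,D,E,I} splits into {D,I} and {A} and {E}.
Stable partition: {C} | {D,I} | {B} | {F} | {H} | {A} | {E} — 7 equivalence classes.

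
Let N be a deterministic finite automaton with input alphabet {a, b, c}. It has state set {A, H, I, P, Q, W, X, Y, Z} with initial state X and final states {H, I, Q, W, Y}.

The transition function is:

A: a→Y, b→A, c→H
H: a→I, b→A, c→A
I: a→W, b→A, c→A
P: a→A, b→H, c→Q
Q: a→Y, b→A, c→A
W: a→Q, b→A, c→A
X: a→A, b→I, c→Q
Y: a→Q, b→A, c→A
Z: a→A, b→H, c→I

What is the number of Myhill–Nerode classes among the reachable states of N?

States {P,Z} cannot be reached from the start state, so discard them.
Start with accepting vs non-accepting: {H,I,Q,W,Y} | {A,X}.
On input a, block {A,X} splits into {A} and {X}.
The partition is now stable with 3 blocks: {H,I,Q,W,Y} | {A} | {X}.

3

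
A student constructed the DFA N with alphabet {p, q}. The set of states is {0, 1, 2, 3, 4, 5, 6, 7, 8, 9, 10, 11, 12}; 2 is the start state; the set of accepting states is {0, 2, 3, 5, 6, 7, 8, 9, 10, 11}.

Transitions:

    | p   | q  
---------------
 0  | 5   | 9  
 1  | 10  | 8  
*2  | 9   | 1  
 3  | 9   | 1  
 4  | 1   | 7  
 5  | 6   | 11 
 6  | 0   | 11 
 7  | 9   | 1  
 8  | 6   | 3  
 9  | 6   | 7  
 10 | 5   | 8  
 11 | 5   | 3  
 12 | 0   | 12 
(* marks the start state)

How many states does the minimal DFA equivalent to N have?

First remove the unreachable states {4,12}; 11 states remain.
Initial partition by acceptance: {0,2,3,5,6,7,8,9,10,11} | {1}.
Refine {0,2,3,5,6,7,8,9,10,11} on symbol q: members go to different blocks, giving {0,5,6,8,9,10,11} and {2,3,7}.
Refine {0,5,6,8,9,10,11} on symbol q: members go to different blocks, giving {0,5,6,10} and {8,9,11}.
Stable partition: {0,5,6,10} | {1} | {2,3,7} | {8,9,11} — 4 equivalence classes.

4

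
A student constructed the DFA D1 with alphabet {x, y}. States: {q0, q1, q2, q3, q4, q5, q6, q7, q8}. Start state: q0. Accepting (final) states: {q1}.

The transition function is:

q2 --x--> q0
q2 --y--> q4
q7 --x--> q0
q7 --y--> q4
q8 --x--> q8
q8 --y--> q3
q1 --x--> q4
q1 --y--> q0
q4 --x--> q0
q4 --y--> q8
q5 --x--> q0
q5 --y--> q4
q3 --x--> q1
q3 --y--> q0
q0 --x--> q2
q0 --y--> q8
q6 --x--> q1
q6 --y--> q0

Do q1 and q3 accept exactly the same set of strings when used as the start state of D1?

First remove the unreachable states {q5,q6,q7}; 6 states remain.
Start with accepting vs non-accepting: {q1} | {q0,q2,q3,q4,q8}.
Refine {q0,q2,q3,q4,q8} on symbol x: members go to different blocks, giving {q0,q2,q4,q8} and {q3}.
Refine {q0,q2,q4,q8} on symbol y: members go to different blocks, giving {q0,q2,q4} and {q8}.
On input y, block {q0,q2,q4} splits into {q0,q4} and {q2}.
Refine {q0,q4} on symbol x: members go to different blocks, giving {q0} and {q4}.
The partition is now stable with 6 blocks: {q1} | {q0} | {q3} | {q8} | {q2} | {q4}.
q1 and q3 end up in different blocks, so they are distinguishable. For instance, the string 'ε' is accepted from only q1.

No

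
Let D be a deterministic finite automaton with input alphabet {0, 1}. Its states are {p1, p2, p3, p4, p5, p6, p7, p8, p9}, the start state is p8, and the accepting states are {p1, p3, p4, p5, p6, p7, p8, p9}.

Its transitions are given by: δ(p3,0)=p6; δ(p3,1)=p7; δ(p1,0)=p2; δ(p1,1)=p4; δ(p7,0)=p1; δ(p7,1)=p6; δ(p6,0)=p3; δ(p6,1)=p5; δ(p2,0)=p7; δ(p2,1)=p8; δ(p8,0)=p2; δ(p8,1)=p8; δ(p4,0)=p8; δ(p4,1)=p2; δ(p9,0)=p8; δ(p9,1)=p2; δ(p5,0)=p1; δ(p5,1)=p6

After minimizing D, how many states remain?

6

Reachable states from the start: {p1,p2,p3,p4,p5,p6,p7,p8}. Unreachable: {p9} — drop them.
Initial partition by acceptance: {p1,p3,p4,p5,p6,p7,p8} | {p2}.
Refine {p1,p3,p4,p5,p6,p7,p8} on symbol 0: members go to different blocks, giving {p3,p4,p5,p6,p7} and {p1,p8}.
Refine {p3,p4,p5,p6,p7} on symbol 0: members go to different blocks, giving {p4,p5,p7} and {p3,p6}.
On input 1, block {p4,p5,p7} splits into {p5,p7} and {p4}.
On input 1, block {p1,p8} splits into {p1} and {p8}.
The partition is now stable with 6 blocks: {p5,p7} | {p2} | {p1} | {p3,p6} | {p4} | {p8}.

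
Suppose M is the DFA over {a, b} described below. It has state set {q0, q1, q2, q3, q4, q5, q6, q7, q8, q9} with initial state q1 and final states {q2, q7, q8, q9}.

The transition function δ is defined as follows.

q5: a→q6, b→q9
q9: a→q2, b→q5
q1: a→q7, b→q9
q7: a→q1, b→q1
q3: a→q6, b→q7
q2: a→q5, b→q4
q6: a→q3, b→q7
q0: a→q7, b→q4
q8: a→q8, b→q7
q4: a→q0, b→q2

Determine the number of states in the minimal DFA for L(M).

8

Reachable states from the start: {q0,q1,q2,q3,q4,q5,q6,q7,q9}. Unreachable: {q8} — drop them.
Initial partition by acceptance: {q2,q7,q9} | {q0,q1,q3,q4,q5,q6}.
Refine {q2,q7,q9} on symbol a: members go to different blocks, giving {q2,q7} and {q9}.
Refine {q0,q1,q3,q4,q5,q6} on symbol a: members go to different blocks, giving {q3,q4,q5,q6} and {q0,q1}.
Split {q2,q7} by δ(·,a) → {q2} and {q7}.
Refine {q3,q4,q5,q6} on symbol a: members go to different blocks, giving {q3,q5,q6} and {q4}.
Split {q3,q5,q6} by δ(·,b) → {q3,q6} and {q5}.
Refine {q0,q1} on symbol b: members go to different blocks, giving {q0} and {q1}.
No further refinement is possible. Final partition (8 blocks): {q2} | {q3,q6} | {q9} | {q0} | {q7} | {q4} | {q5} | {q1}.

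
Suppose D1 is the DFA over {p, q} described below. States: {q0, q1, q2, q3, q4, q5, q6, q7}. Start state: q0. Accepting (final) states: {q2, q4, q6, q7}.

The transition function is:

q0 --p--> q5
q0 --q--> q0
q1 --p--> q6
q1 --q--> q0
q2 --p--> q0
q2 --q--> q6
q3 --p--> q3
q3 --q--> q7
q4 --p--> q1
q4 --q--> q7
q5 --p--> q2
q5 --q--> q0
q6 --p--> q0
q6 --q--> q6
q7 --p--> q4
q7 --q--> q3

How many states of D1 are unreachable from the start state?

BFS from q0 reaches {q0, q2, q5, q6}; the 4 state(s) q1, q3, q4, q7 are never visited.

4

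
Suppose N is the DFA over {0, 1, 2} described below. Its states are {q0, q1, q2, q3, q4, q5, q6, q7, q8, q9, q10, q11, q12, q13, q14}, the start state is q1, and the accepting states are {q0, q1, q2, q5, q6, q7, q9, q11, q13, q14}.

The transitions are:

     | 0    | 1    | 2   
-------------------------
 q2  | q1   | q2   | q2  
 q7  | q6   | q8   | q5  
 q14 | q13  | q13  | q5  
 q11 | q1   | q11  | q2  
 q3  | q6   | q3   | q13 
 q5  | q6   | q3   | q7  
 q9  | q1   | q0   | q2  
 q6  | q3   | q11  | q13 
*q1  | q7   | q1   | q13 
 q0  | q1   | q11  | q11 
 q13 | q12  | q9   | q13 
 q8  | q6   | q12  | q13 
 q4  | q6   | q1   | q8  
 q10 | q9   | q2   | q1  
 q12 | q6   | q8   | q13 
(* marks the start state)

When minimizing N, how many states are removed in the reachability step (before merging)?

3

BFS from q1 reaches {q0, q1, q2, q3, q5, q6, q7, q8, q9, q11, q12, q13}; the 3 state(s) q4, q10, q14 are never visited.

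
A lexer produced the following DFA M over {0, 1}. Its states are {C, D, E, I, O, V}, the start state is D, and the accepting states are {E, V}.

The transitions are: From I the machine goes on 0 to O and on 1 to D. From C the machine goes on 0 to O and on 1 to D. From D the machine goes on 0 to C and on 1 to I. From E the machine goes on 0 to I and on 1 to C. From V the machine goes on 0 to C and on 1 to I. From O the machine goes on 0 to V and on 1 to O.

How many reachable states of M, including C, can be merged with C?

Reachable states from the start: {C,D,I,O,V}. Unreachable: {E} — drop them.
P0 = {V} | {C,D,I,O}.
Split {C,D,I,O} by δ(·,0) → {C,D,I} and {O}.
On input 0, block {C,D,I} splits into {C,I} and {D}.
Stable partition: {V} | {C,I} | {O} | {D} — 4 equivalence classes.
State C belongs to the block {C,I}, which has 2 states.

2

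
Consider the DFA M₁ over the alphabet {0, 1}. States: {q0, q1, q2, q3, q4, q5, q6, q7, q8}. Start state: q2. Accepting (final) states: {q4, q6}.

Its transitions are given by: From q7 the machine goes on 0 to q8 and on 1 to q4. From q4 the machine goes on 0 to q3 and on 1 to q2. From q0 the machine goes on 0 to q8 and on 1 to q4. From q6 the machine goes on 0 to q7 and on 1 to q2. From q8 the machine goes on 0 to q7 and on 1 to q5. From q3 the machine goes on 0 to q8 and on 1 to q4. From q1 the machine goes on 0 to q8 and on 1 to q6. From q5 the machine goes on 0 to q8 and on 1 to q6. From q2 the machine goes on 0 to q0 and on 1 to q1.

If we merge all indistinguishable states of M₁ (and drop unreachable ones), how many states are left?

3

All states are reachable from the start state.
Initial partition by acceptance: {q4,q6} | {q0,q1,q2,q3,q5,q7,q8}.
Refine {q0,q1,q2,q3,q5,q7,q8} on symbol 1: members go to different blocks, giving {q0,q1,q3,q5,q7} and {q2,q8}.
No further refinement is possible. Final partition (3 blocks): {q4,q6} | {q0,q1,q3,q5,q7} | {q2,q8}.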